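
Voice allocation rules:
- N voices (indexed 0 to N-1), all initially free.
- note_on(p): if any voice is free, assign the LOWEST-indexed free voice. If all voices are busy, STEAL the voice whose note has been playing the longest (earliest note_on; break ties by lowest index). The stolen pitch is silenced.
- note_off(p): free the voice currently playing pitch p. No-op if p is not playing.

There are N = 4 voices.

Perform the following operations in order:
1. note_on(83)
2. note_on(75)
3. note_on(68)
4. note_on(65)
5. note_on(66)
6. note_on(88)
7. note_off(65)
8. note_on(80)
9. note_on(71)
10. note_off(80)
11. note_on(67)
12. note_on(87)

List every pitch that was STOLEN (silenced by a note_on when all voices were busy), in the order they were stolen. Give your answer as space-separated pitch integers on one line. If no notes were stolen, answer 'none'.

Op 1: note_on(83): voice 0 is free -> assigned | voices=[83 - - -]
Op 2: note_on(75): voice 1 is free -> assigned | voices=[83 75 - -]
Op 3: note_on(68): voice 2 is free -> assigned | voices=[83 75 68 -]
Op 4: note_on(65): voice 3 is free -> assigned | voices=[83 75 68 65]
Op 5: note_on(66): all voices busy, STEAL voice 0 (pitch 83, oldest) -> assign | voices=[66 75 68 65]
Op 6: note_on(88): all voices busy, STEAL voice 1 (pitch 75, oldest) -> assign | voices=[66 88 68 65]
Op 7: note_off(65): free voice 3 | voices=[66 88 68 -]
Op 8: note_on(80): voice 3 is free -> assigned | voices=[66 88 68 80]
Op 9: note_on(71): all voices busy, STEAL voice 2 (pitch 68, oldest) -> assign | voices=[66 88 71 80]
Op 10: note_off(80): free voice 3 | voices=[66 88 71 -]
Op 11: note_on(67): voice 3 is free -> assigned | voices=[66 88 71 67]
Op 12: note_on(87): all voices busy, STEAL voice 0 (pitch 66, oldest) -> assign | voices=[87 88 71 67]

Answer: 83 75 68 66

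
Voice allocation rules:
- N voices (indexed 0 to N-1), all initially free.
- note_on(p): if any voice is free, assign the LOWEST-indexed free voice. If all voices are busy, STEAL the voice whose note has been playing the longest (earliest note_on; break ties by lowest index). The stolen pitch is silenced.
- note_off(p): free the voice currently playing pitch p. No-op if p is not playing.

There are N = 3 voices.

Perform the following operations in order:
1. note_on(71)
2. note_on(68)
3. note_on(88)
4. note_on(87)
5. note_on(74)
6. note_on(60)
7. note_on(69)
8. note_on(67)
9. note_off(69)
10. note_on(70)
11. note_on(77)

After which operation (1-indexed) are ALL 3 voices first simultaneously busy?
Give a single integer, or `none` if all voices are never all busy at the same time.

Answer: 3

Derivation:
Op 1: note_on(71): voice 0 is free -> assigned | voices=[71 - -]
Op 2: note_on(68): voice 1 is free -> assigned | voices=[71 68 -]
Op 3: note_on(88): voice 2 is free -> assigned | voices=[71 68 88]
Op 4: note_on(87): all voices busy, STEAL voice 0 (pitch 71, oldest) -> assign | voices=[87 68 88]
Op 5: note_on(74): all voices busy, STEAL voice 1 (pitch 68, oldest) -> assign | voices=[87 74 88]
Op 6: note_on(60): all voices busy, STEAL voice 2 (pitch 88, oldest) -> assign | voices=[87 74 60]
Op 7: note_on(69): all voices busy, STEAL voice 0 (pitch 87, oldest) -> assign | voices=[69 74 60]
Op 8: note_on(67): all voices busy, STEAL voice 1 (pitch 74, oldest) -> assign | voices=[69 67 60]
Op 9: note_off(69): free voice 0 | voices=[- 67 60]
Op 10: note_on(70): voice 0 is free -> assigned | voices=[70 67 60]
Op 11: note_on(77): all voices busy, STEAL voice 2 (pitch 60, oldest) -> assign | voices=[70 67 77]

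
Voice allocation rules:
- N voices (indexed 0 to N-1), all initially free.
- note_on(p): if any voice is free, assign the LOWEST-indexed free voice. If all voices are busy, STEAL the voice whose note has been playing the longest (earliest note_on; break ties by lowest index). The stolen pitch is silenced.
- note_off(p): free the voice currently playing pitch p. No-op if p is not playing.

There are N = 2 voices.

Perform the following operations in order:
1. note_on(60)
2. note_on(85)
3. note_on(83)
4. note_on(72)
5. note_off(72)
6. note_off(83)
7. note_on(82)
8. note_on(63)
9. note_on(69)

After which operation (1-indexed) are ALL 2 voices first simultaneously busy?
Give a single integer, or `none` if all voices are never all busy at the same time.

Answer: 2

Derivation:
Op 1: note_on(60): voice 0 is free -> assigned | voices=[60 -]
Op 2: note_on(85): voice 1 is free -> assigned | voices=[60 85]
Op 3: note_on(83): all voices busy, STEAL voice 0 (pitch 60, oldest) -> assign | voices=[83 85]
Op 4: note_on(72): all voices busy, STEAL voice 1 (pitch 85, oldest) -> assign | voices=[83 72]
Op 5: note_off(72): free voice 1 | voices=[83 -]
Op 6: note_off(83): free voice 0 | voices=[- -]
Op 7: note_on(82): voice 0 is free -> assigned | voices=[82 -]
Op 8: note_on(63): voice 1 is free -> assigned | voices=[82 63]
Op 9: note_on(69): all voices busy, STEAL voice 0 (pitch 82, oldest) -> assign | voices=[69 63]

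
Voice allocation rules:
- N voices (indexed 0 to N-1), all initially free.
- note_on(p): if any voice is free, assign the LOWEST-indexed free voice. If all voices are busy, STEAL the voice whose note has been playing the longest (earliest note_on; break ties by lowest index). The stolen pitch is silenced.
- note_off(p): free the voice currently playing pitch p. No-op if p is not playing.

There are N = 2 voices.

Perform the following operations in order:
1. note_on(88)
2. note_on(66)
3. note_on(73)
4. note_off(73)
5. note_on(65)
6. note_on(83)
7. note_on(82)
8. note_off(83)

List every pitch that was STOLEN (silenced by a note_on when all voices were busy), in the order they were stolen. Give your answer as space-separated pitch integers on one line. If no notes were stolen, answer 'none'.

Answer: 88 66 65

Derivation:
Op 1: note_on(88): voice 0 is free -> assigned | voices=[88 -]
Op 2: note_on(66): voice 1 is free -> assigned | voices=[88 66]
Op 3: note_on(73): all voices busy, STEAL voice 0 (pitch 88, oldest) -> assign | voices=[73 66]
Op 4: note_off(73): free voice 0 | voices=[- 66]
Op 5: note_on(65): voice 0 is free -> assigned | voices=[65 66]
Op 6: note_on(83): all voices busy, STEAL voice 1 (pitch 66, oldest) -> assign | voices=[65 83]
Op 7: note_on(82): all voices busy, STEAL voice 0 (pitch 65, oldest) -> assign | voices=[82 83]
Op 8: note_off(83): free voice 1 | voices=[82 -]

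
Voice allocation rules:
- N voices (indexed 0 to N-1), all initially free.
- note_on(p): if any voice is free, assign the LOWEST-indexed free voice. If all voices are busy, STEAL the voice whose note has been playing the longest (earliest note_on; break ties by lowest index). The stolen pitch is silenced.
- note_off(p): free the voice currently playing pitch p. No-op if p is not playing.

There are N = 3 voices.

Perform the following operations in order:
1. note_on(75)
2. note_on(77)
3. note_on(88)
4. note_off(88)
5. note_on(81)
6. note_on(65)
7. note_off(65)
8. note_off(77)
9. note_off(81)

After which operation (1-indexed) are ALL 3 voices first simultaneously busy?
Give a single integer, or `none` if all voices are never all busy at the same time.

Answer: 3

Derivation:
Op 1: note_on(75): voice 0 is free -> assigned | voices=[75 - -]
Op 2: note_on(77): voice 1 is free -> assigned | voices=[75 77 -]
Op 3: note_on(88): voice 2 is free -> assigned | voices=[75 77 88]
Op 4: note_off(88): free voice 2 | voices=[75 77 -]
Op 5: note_on(81): voice 2 is free -> assigned | voices=[75 77 81]
Op 6: note_on(65): all voices busy, STEAL voice 0 (pitch 75, oldest) -> assign | voices=[65 77 81]
Op 7: note_off(65): free voice 0 | voices=[- 77 81]
Op 8: note_off(77): free voice 1 | voices=[- - 81]
Op 9: note_off(81): free voice 2 | voices=[- - -]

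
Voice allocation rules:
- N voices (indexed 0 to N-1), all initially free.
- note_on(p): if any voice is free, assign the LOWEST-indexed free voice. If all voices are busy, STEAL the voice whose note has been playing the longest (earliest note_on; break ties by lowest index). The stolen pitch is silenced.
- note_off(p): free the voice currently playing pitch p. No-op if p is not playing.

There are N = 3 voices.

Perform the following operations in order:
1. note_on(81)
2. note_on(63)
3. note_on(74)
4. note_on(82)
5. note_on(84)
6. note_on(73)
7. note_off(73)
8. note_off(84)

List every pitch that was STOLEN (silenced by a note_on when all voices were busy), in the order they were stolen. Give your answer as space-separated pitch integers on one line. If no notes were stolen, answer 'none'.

Op 1: note_on(81): voice 0 is free -> assigned | voices=[81 - -]
Op 2: note_on(63): voice 1 is free -> assigned | voices=[81 63 -]
Op 3: note_on(74): voice 2 is free -> assigned | voices=[81 63 74]
Op 4: note_on(82): all voices busy, STEAL voice 0 (pitch 81, oldest) -> assign | voices=[82 63 74]
Op 5: note_on(84): all voices busy, STEAL voice 1 (pitch 63, oldest) -> assign | voices=[82 84 74]
Op 6: note_on(73): all voices busy, STEAL voice 2 (pitch 74, oldest) -> assign | voices=[82 84 73]
Op 7: note_off(73): free voice 2 | voices=[82 84 -]
Op 8: note_off(84): free voice 1 | voices=[82 - -]

Answer: 81 63 74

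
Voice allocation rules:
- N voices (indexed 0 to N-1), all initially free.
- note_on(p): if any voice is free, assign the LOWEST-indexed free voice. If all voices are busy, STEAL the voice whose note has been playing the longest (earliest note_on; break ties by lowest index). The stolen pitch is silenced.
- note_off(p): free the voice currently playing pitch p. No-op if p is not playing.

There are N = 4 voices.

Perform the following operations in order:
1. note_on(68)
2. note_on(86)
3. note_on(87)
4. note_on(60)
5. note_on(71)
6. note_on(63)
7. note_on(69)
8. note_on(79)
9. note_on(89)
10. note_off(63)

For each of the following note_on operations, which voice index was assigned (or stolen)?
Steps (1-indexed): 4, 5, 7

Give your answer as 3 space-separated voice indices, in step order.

Answer: 3 0 2

Derivation:
Op 1: note_on(68): voice 0 is free -> assigned | voices=[68 - - -]
Op 2: note_on(86): voice 1 is free -> assigned | voices=[68 86 - -]
Op 3: note_on(87): voice 2 is free -> assigned | voices=[68 86 87 -]
Op 4: note_on(60): voice 3 is free -> assigned | voices=[68 86 87 60]
Op 5: note_on(71): all voices busy, STEAL voice 0 (pitch 68, oldest) -> assign | voices=[71 86 87 60]
Op 6: note_on(63): all voices busy, STEAL voice 1 (pitch 86, oldest) -> assign | voices=[71 63 87 60]
Op 7: note_on(69): all voices busy, STEAL voice 2 (pitch 87, oldest) -> assign | voices=[71 63 69 60]
Op 8: note_on(79): all voices busy, STEAL voice 3 (pitch 60, oldest) -> assign | voices=[71 63 69 79]
Op 9: note_on(89): all voices busy, STEAL voice 0 (pitch 71, oldest) -> assign | voices=[89 63 69 79]
Op 10: note_off(63): free voice 1 | voices=[89 - 69 79]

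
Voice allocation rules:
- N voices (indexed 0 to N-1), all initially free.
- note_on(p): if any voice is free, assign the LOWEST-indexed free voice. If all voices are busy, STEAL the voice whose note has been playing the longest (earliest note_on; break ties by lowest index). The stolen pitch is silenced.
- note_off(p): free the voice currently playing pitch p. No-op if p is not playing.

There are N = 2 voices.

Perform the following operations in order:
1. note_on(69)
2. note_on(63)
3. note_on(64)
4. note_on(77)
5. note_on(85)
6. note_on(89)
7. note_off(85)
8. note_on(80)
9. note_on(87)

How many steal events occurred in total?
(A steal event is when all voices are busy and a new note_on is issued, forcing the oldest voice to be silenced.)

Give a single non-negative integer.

Answer: 5

Derivation:
Op 1: note_on(69): voice 0 is free -> assigned | voices=[69 -]
Op 2: note_on(63): voice 1 is free -> assigned | voices=[69 63]
Op 3: note_on(64): all voices busy, STEAL voice 0 (pitch 69, oldest) -> assign | voices=[64 63]
Op 4: note_on(77): all voices busy, STEAL voice 1 (pitch 63, oldest) -> assign | voices=[64 77]
Op 5: note_on(85): all voices busy, STEAL voice 0 (pitch 64, oldest) -> assign | voices=[85 77]
Op 6: note_on(89): all voices busy, STEAL voice 1 (pitch 77, oldest) -> assign | voices=[85 89]
Op 7: note_off(85): free voice 0 | voices=[- 89]
Op 8: note_on(80): voice 0 is free -> assigned | voices=[80 89]
Op 9: note_on(87): all voices busy, STEAL voice 1 (pitch 89, oldest) -> assign | voices=[80 87]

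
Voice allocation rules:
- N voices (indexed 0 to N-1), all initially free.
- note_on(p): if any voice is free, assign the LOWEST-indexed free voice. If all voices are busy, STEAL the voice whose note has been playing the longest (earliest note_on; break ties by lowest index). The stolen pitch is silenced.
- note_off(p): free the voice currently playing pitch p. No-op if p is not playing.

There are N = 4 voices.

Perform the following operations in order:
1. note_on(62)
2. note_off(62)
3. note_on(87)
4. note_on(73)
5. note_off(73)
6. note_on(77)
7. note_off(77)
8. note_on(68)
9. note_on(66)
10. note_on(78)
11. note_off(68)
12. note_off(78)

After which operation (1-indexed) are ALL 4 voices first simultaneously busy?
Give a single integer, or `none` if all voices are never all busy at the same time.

Answer: 10

Derivation:
Op 1: note_on(62): voice 0 is free -> assigned | voices=[62 - - -]
Op 2: note_off(62): free voice 0 | voices=[- - - -]
Op 3: note_on(87): voice 0 is free -> assigned | voices=[87 - - -]
Op 4: note_on(73): voice 1 is free -> assigned | voices=[87 73 - -]
Op 5: note_off(73): free voice 1 | voices=[87 - - -]
Op 6: note_on(77): voice 1 is free -> assigned | voices=[87 77 - -]
Op 7: note_off(77): free voice 1 | voices=[87 - - -]
Op 8: note_on(68): voice 1 is free -> assigned | voices=[87 68 - -]
Op 9: note_on(66): voice 2 is free -> assigned | voices=[87 68 66 -]
Op 10: note_on(78): voice 3 is free -> assigned | voices=[87 68 66 78]
Op 11: note_off(68): free voice 1 | voices=[87 - 66 78]
Op 12: note_off(78): free voice 3 | voices=[87 - 66 -]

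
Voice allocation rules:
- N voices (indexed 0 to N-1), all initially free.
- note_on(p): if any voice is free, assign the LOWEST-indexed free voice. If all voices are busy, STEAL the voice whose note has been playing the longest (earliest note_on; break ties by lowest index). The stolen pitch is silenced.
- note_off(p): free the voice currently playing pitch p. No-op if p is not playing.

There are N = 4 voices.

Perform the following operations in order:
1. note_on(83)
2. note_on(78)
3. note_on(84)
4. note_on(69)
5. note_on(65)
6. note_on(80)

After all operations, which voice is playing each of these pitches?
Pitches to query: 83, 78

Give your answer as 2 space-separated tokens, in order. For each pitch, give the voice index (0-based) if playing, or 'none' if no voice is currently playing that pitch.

Answer: none none

Derivation:
Op 1: note_on(83): voice 0 is free -> assigned | voices=[83 - - -]
Op 2: note_on(78): voice 1 is free -> assigned | voices=[83 78 - -]
Op 3: note_on(84): voice 2 is free -> assigned | voices=[83 78 84 -]
Op 4: note_on(69): voice 3 is free -> assigned | voices=[83 78 84 69]
Op 5: note_on(65): all voices busy, STEAL voice 0 (pitch 83, oldest) -> assign | voices=[65 78 84 69]
Op 6: note_on(80): all voices busy, STEAL voice 1 (pitch 78, oldest) -> assign | voices=[65 80 84 69]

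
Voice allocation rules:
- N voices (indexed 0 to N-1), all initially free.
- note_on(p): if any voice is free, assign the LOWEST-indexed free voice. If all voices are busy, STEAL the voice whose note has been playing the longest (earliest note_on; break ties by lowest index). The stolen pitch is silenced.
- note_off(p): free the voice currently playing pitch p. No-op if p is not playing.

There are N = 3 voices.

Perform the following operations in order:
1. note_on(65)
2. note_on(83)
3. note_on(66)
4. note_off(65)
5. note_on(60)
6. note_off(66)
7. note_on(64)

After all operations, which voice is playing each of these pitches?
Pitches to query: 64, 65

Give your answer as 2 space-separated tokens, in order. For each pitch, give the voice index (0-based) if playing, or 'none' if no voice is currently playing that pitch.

Answer: 2 none

Derivation:
Op 1: note_on(65): voice 0 is free -> assigned | voices=[65 - -]
Op 2: note_on(83): voice 1 is free -> assigned | voices=[65 83 -]
Op 3: note_on(66): voice 2 is free -> assigned | voices=[65 83 66]
Op 4: note_off(65): free voice 0 | voices=[- 83 66]
Op 5: note_on(60): voice 0 is free -> assigned | voices=[60 83 66]
Op 6: note_off(66): free voice 2 | voices=[60 83 -]
Op 7: note_on(64): voice 2 is free -> assigned | voices=[60 83 64]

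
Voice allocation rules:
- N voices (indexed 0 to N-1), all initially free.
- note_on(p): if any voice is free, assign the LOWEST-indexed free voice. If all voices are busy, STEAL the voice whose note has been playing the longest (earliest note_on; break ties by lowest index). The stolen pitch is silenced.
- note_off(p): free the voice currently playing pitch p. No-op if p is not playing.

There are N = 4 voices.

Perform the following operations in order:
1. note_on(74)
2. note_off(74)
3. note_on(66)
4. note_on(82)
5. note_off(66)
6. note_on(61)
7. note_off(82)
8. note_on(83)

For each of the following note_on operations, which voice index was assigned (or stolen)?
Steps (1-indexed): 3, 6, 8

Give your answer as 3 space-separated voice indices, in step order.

Answer: 0 0 1

Derivation:
Op 1: note_on(74): voice 0 is free -> assigned | voices=[74 - - -]
Op 2: note_off(74): free voice 0 | voices=[- - - -]
Op 3: note_on(66): voice 0 is free -> assigned | voices=[66 - - -]
Op 4: note_on(82): voice 1 is free -> assigned | voices=[66 82 - -]
Op 5: note_off(66): free voice 0 | voices=[- 82 - -]
Op 6: note_on(61): voice 0 is free -> assigned | voices=[61 82 - -]
Op 7: note_off(82): free voice 1 | voices=[61 - - -]
Op 8: note_on(83): voice 1 is free -> assigned | voices=[61 83 - -]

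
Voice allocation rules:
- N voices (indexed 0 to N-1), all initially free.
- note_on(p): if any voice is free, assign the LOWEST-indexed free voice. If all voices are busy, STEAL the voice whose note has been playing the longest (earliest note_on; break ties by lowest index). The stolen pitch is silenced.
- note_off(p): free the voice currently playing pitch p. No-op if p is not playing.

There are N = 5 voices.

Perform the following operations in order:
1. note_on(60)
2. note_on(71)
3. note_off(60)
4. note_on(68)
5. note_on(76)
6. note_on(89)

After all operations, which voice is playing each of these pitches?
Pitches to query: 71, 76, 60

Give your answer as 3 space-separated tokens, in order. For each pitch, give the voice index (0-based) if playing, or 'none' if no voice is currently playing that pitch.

Op 1: note_on(60): voice 0 is free -> assigned | voices=[60 - - - -]
Op 2: note_on(71): voice 1 is free -> assigned | voices=[60 71 - - -]
Op 3: note_off(60): free voice 0 | voices=[- 71 - - -]
Op 4: note_on(68): voice 0 is free -> assigned | voices=[68 71 - - -]
Op 5: note_on(76): voice 2 is free -> assigned | voices=[68 71 76 - -]
Op 6: note_on(89): voice 3 is free -> assigned | voices=[68 71 76 89 -]

Answer: 1 2 none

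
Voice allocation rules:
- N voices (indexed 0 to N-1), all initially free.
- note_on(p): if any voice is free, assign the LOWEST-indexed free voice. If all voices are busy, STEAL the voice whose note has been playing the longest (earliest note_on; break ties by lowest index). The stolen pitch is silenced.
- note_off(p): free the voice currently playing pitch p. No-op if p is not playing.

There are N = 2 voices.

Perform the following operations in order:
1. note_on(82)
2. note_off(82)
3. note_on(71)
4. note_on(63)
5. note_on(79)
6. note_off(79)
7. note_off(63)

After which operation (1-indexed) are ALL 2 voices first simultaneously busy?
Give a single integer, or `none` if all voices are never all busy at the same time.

Answer: 4

Derivation:
Op 1: note_on(82): voice 0 is free -> assigned | voices=[82 -]
Op 2: note_off(82): free voice 0 | voices=[- -]
Op 3: note_on(71): voice 0 is free -> assigned | voices=[71 -]
Op 4: note_on(63): voice 1 is free -> assigned | voices=[71 63]
Op 5: note_on(79): all voices busy, STEAL voice 0 (pitch 71, oldest) -> assign | voices=[79 63]
Op 6: note_off(79): free voice 0 | voices=[- 63]
Op 7: note_off(63): free voice 1 | voices=[- -]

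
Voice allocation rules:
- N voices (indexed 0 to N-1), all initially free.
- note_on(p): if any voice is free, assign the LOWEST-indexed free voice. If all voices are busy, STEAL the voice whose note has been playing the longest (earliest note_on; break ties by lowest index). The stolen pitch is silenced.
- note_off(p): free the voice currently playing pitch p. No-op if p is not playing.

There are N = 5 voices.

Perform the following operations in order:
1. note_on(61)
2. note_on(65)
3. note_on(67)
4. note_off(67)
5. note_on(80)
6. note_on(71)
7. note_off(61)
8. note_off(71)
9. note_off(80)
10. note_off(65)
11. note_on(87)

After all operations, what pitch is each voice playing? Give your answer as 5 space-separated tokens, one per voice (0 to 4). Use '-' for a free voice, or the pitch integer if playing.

Answer: 87 - - - -

Derivation:
Op 1: note_on(61): voice 0 is free -> assigned | voices=[61 - - - -]
Op 2: note_on(65): voice 1 is free -> assigned | voices=[61 65 - - -]
Op 3: note_on(67): voice 2 is free -> assigned | voices=[61 65 67 - -]
Op 4: note_off(67): free voice 2 | voices=[61 65 - - -]
Op 5: note_on(80): voice 2 is free -> assigned | voices=[61 65 80 - -]
Op 6: note_on(71): voice 3 is free -> assigned | voices=[61 65 80 71 -]
Op 7: note_off(61): free voice 0 | voices=[- 65 80 71 -]
Op 8: note_off(71): free voice 3 | voices=[- 65 80 - -]
Op 9: note_off(80): free voice 2 | voices=[- 65 - - -]
Op 10: note_off(65): free voice 1 | voices=[- - - - -]
Op 11: note_on(87): voice 0 is free -> assigned | voices=[87 - - - -]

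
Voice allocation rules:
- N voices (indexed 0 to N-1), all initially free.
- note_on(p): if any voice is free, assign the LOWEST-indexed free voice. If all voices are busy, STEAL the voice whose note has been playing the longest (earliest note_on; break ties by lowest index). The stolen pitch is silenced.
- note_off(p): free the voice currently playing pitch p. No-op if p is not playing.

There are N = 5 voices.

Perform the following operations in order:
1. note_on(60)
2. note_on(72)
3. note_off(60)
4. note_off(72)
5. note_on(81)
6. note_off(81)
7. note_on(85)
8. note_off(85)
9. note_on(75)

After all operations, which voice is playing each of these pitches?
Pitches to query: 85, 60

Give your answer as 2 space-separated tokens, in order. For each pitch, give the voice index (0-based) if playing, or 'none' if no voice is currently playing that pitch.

Op 1: note_on(60): voice 0 is free -> assigned | voices=[60 - - - -]
Op 2: note_on(72): voice 1 is free -> assigned | voices=[60 72 - - -]
Op 3: note_off(60): free voice 0 | voices=[- 72 - - -]
Op 4: note_off(72): free voice 1 | voices=[- - - - -]
Op 5: note_on(81): voice 0 is free -> assigned | voices=[81 - - - -]
Op 6: note_off(81): free voice 0 | voices=[- - - - -]
Op 7: note_on(85): voice 0 is free -> assigned | voices=[85 - - - -]
Op 8: note_off(85): free voice 0 | voices=[- - - - -]
Op 9: note_on(75): voice 0 is free -> assigned | voices=[75 - - - -]

Answer: none none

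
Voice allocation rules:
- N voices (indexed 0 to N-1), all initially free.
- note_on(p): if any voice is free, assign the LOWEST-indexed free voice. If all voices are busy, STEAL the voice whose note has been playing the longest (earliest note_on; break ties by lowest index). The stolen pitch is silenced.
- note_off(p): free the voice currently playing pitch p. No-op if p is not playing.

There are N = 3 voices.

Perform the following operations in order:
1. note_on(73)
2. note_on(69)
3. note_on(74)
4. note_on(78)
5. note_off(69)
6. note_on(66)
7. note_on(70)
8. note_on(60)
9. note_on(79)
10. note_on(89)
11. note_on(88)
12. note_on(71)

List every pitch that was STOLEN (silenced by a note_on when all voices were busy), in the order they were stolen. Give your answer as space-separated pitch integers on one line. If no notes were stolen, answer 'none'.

Answer: 73 74 78 66 70 60 79

Derivation:
Op 1: note_on(73): voice 0 is free -> assigned | voices=[73 - -]
Op 2: note_on(69): voice 1 is free -> assigned | voices=[73 69 -]
Op 3: note_on(74): voice 2 is free -> assigned | voices=[73 69 74]
Op 4: note_on(78): all voices busy, STEAL voice 0 (pitch 73, oldest) -> assign | voices=[78 69 74]
Op 5: note_off(69): free voice 1 | voices=[78 - 74]
Op 6: note_on(66): voice 1 is free -> assigned | voices=[78 66 74]
Op 7: note_on(70): all voices busy, STEAL voice 2 (pitch 74, oldest) -> assign | voices=[78 66 70]
Op 8: note_on(60): all voices busy, STEAL voice 0 (pitch 78, oldest) -> assign | voices=[60 66 70]
Op 9: note_on(79): all voices busy, STEAL voice 1 (pitch 66, oldest) -> assign | voices=[60 79 70]
Op 10: note_on(89): all voices busy, STEAL voice 2 (pitch 70, oldest) -> assign | voices=[60 79 89]
Op 11: note_on(88): all voices busy, STEAL voice 0 (pitch 60, oldest) -> assign | voices=[88 79 89]
Op 12: note_on(71): all voices busy, STEAL voice 1 (pitch 79, oldest) -> assign | voices=[88 71 89]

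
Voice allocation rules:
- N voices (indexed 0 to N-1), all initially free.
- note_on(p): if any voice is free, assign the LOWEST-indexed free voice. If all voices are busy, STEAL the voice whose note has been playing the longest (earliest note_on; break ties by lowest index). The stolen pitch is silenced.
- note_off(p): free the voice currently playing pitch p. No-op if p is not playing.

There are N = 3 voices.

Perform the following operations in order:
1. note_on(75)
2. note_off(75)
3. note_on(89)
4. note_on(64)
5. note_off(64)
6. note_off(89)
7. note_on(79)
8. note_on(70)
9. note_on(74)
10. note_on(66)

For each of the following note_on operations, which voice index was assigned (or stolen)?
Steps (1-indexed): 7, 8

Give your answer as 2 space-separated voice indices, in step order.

Answer: 0 1

Derivation:
Op 1: note_on(75): voice 0 is free -> assigned | voices=[75 - -]
Op 2: note_off(75): free voice 0 | voices=[- - -]
Op 3: note_on(89): voice 0 is free -> assigned | voices=[89 - -]
Op 4: note_on(64): voice 1 is free -> assigned | voices=[89 64 -]
Op 5: note_off(64): free voice 1 | voices=[89 - -]
Op 6: note_off(89): free voice 0 | voices=[- - -]
Op 7: note_on(79): voice 0 is free -> assigned | voices=[79 - -]
Op 8: note_on(70): voice 1 is free -> assigned | voices=[79 70 -]
Op 9: note_on(74): voice 2 is free -> assigned | voices=[79 70 74]
Op 10: note_on(66): all voices busy, STEAL voice 0 (pitch 79, oldest) -> assign | voices=[66 70 74]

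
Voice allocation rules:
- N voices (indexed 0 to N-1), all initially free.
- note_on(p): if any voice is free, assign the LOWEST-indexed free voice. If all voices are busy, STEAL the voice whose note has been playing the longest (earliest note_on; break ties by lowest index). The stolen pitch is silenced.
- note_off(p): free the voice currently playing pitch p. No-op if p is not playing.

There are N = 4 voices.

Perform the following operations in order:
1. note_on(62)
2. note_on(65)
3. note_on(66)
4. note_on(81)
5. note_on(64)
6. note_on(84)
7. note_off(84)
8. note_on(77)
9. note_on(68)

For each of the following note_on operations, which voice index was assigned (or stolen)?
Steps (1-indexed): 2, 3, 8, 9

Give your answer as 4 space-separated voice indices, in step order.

Op 1: note_on(62): voice 0 is free -> assigned | voices=[62 - - -]
Op 2: note_on(65): voice 1 is free -> assigned | voices=[62 65 - -]
Op 3: note_on(66): voice 2 is free -> assigned | voices=[62 65 66 -]
Op 4: note_on(81): voice 3 is free -> assigned | voices=[62 65 66 81]
Op 5: note_on(64): all voices busy, STEAL voice 0 (pitch 62, oldest) -> assign | voices=[64 65 66 81]
Op 6: note_on(84): all voices busy, STEAL voice 1 (pitch 65, oldest) -> assign | voices=[64 84 66 81]
Op 7: note_off(84): free voice 1 | voices=[64 - 66 81]
Op 8: note_on(77): voice 1 is free -> assigned | voices=[64 77 66 81]
Op 9: note_on(68): all voices busy, STEAL voice 2 (pitch 66, oldest) -> assign | voices=[64 77 68 81]

Answer: 1 2 1 2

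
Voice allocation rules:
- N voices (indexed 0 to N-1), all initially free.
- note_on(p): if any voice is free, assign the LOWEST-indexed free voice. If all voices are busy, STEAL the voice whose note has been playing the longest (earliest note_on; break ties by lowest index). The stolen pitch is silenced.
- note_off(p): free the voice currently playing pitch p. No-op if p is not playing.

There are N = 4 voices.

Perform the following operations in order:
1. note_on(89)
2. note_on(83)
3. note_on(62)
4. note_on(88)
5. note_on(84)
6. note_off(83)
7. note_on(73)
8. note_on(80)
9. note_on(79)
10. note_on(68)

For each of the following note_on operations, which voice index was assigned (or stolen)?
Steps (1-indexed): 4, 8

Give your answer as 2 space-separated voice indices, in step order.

Op 1: note_on(89): voice 0 is free -> assigned | voices=[89 - - -]
Op 2: note_on(83): voice 1 is free -> assigned | voices=[89 83 - -]
Op 3: note_on(62): voice 2 is free -> assigned | voices=[89 83 62 -]
Op 4: note_on(88): voice 3 is free -> assigned | voices=[89 83 62 88]
Op 5: note_on(84): all voices busy, STEAL voice 0 (pitch 89, oldest) -> assign | voices=[84 83 62 88]
Op 6: note_off(83): free voice 1 | voices=[84 - 62 88]
Op 7: note_on(73): voice 1 is free -> assigned | voices=[84 73 62 88]
Op 8: note_on(80): all voices busy, STEAL voice 2 (pitch 62, oldest) -> assign | voices=[84 73 80 88]
Op 9: note_on(79): all voices busy, STEAL voice 3 (pitch 88, oldest) -> assign | voices=[84 73 80 79]
Op 10: note_on(68): all voices busy, STEAL voice 0 (pitch 84, oldest) -> assign | voices=[68 73 80 79]

Answer: 3 2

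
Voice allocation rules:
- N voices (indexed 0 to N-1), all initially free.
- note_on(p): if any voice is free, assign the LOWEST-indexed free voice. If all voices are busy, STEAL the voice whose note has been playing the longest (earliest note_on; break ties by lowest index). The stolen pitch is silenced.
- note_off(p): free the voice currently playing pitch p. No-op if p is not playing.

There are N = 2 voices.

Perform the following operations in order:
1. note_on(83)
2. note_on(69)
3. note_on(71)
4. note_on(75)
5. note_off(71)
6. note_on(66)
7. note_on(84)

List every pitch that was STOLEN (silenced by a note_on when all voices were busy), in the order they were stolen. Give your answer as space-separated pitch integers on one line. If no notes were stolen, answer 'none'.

Op 1: note_on(83): voice 0 is free -> assigned | voices=[83 -]
Op 2: note_on(69): voice 1 is free -> assigned | voices=[83 69]
Op 3: note_on(71): all voices busy, STEAL voice 0 (pitch 83, oldest) -> assign | voices=[71 69]
Op 4: note_on(75): all voices busy, STEAL voice 1 (pitch 69, oldest) -> assign | voices=[71 75]
Op 5: note_off(71): free voice 0 | voices=[- 75]
Op 6: note_on(66): voice 0 is free -> assigned | voices=[66 75]
Op 7: note_on(84): all voices busy, STEAL voice 1 (pitch 75, oldest) -> assign | voices=[66 84]

Answer: 83 69 75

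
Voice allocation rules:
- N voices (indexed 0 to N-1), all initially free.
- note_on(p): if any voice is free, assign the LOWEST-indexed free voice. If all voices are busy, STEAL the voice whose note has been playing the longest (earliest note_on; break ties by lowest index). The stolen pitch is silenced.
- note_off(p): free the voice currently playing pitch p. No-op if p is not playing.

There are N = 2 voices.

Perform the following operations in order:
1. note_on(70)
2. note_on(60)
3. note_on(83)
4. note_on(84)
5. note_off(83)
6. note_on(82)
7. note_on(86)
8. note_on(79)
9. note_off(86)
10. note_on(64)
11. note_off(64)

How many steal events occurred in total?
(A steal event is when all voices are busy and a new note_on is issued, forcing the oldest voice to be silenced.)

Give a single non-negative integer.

Answer: 4

Derivation:
Op 1: note_on(70): voice 0 is free -> assigned | voices=[70 -]
Op 2: note_on(60): voice 1 is free -> assigned | voices=[70 60]
Op 3: note_on(83): all voices busy, STEAL voice 0 (pitch 70, oldest) -> assign | voices=[83 60]
Op 4: note_on(84): all voices busy, STEAL voice 1 (pitch 60, oldest) -> assign | voices=[83 84]
Op 5: note_off(83): free voice 0 | voices=[- 84]
Op 6: note_on(82): voice 0 is free -> assigned | voices=[82 84]
Op 7: note_on(86): all voices busy, STEAL voice 1 (pitch 84, oldest) -> assign | voices=[82 86]
Op 8: note_on(79): all voices busy, STEAL voice 0 (pitch 82, oldest) -> assign | voices=[79 86]
Op 9: note_off(86): free voice 1 | voices=[79 -]
Op 10: note_on(64): voice 1 is free -> assigned | voices=[79 64]
Op 11: note_off(64): free voice 1 | voices=[79 -]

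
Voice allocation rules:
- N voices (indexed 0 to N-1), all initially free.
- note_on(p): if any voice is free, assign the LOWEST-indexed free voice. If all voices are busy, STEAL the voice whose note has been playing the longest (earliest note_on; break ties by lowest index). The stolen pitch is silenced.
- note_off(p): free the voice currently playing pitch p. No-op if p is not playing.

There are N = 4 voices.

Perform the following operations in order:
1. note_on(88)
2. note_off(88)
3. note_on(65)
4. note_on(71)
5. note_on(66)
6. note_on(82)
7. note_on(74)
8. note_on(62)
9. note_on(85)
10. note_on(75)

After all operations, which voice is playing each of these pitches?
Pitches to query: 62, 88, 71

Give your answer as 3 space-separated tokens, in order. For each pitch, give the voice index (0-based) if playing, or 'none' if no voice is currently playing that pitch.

Answer: 1 none none

Derivation:
Op 1: note_on(88): voice 0 is free -> assigned | voices=[88 - - -]
Op 2: note_off(88): free voice 0 | voices=[- - - -]
Op 3: note_on(65): voice 0 is free -> assigned | voices=[65 - - -]
Op 4: note_on(71): voice 1 is free -> assigned | voices=[65 71 - -]
Op 5: note_on(66): voice 2 is free -> assigned | voices=[65 71 66 -]
Op 6: note_on(82): voice 3 is free -> assigned | voices=[65 71 66 82]
Op 7: note_on(74): all voices busy, STEAL voice 0 (pitch 65, oldest) -> assign | voices=[74 71 66 82]
Op 8: note_on(62): all voices busy, STEAL voice 1 (pitch 71, oldest) -> assign | voices=[74 62 66 82]
Op 9: note_on(85): all voices busy, STEAL voice 2 (pitch 66, oldest) -> assign | voices=[74 62 85 82]
Op 10: note_on(75): all voices busy, STEAL voice 3 (pitch 82, oldest) -> assign | voices=[74 62 85 75]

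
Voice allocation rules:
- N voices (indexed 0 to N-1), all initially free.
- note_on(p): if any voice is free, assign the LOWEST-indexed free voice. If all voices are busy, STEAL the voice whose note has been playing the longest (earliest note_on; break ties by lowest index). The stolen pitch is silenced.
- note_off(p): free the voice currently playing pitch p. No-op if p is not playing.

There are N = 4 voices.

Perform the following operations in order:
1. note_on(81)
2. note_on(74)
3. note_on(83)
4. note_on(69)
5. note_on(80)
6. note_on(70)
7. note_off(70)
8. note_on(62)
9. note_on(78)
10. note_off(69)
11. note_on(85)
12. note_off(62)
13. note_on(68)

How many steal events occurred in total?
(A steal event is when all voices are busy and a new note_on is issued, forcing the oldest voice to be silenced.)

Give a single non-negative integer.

Op 1: note_on(81): voice 0 is free -> assigned | voices=[81 - - -]
Op 2: note_on(74): voice 1 is free -> assigned | voices=[81 74 - -]
Op 3: note_on(83): voice 2 is free -> assigned | voices=[81 74 83 -]
Op 4: note_on(69): voice 3 is free -> assigned | voices=[81 74 83 69]
Op 5: note_on(80): all voices busy, STEAL voice 0 (pitch 81, oldest) -> assign | voices=[80 74 83 69]
Op 6: note_on(70): all voices busy, STEAL voice 1 (pitch 74, oldest) -> assign | voices=[80 70 83 69]
Op 7: note_off(70): free voice 1 | voices=[80 - 83 69]
Op 8: note_on(62): voice 1 is free -> assigned | voices=[80 62 83 69]
Op 9: note_on(78): all voices busy, STEAL voice 2 (pitch 83, oldest) -> assign | voices=[80 62 78 69]
Op 10: note_off(69): free voice 3 | voices=[80 62 78 -]
Op 11: note_on(85): voice 3 is free -> assigned | voices=[80 62 78 85]
Op 12: note_off(62): free voice 1 | voices=[80 - 78 85]
Op 13: note_on(68): voice 1 is free -> assigned | voices=[80 68 78 85]

Answer: 3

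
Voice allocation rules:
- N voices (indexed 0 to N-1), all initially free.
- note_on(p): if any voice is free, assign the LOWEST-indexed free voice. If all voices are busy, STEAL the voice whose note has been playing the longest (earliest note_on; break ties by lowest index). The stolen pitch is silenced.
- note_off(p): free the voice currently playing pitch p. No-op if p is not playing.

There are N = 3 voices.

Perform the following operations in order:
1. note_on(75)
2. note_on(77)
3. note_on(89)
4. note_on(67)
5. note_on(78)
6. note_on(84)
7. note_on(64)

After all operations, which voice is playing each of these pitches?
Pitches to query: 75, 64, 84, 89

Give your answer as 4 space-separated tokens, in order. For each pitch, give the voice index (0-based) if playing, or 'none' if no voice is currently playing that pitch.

Answer: none 0 2 none

Derivation:
Op 1: note_on(75): voice 0 is free -> assigned | voices=[75 - -]
Op 2: note_on(77): voice 1 is free -> assigned | voices=[75 77 -]
Op 3: note_on(89): voice 2 is free -> assigned | voices=[75 77 89]
Op 4: note_on(67): all voices busy, STEAL voice 0 (pitch 75, oldest) -> assign | voices=[67 77 89]
Op 5: note_on(78): all voices busy, STEAL voice 1 (pitch 77, oldest) -> assign | voices=[67 78 89]
Op 6: note_on(84): all voices busy, STEAL voice 2 (pitch 89, oldest) -> assign | voices=[67 78 84]
Op 7: note_on(64): all voices busy, STEAL voice 0 (pitch 67, oldest) -> assign | voices=[64 78 84]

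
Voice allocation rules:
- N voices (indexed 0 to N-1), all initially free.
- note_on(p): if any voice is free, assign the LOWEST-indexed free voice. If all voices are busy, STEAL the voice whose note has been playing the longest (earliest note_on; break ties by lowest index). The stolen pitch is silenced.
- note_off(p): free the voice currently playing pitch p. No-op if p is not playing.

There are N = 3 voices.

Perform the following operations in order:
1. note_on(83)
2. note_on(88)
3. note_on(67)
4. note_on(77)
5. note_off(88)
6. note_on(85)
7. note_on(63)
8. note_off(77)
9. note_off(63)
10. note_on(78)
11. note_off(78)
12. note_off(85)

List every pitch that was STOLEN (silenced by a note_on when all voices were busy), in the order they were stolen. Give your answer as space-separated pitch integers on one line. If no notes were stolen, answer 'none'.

Answer: 83 67

Derivation:
Op 1: note_on(83): voice 0 is free -> assigned | voices=[83 - -]
Op 2: note_on(88): voice 1 is free -> assigned | voices=[83 88 -]
Op 3: note_on(67): voice 2 is free -> assigned | voices=[83 88 67]
Op 4: note_on(77): all voices busy, STEAL voice 0 (pitch 83, oldest) -> assign | voices=[77 88 67]
Op 5: note_off(88): free voice 1 | voices=[77 - 67]
Op 6: note_on(85): voice 1 is free -> assigned | voices=[77 85 67]
Op 7: note_on(63): all voices busy, STEAL voice 2 (pitch 67, oldest) -> assign | voices=[77 85 63]
Op 8: note_off(77): free voice 0 | voices=[- 85 63]
Op 9: note_off(63): free voice 2 | voices=[- 85 -]
Op 10: note_on(78): voice 0 is free -> assigned | voices=[78 85 -]
Op 11: note_off(78): free voice 0 | voices=[- 85 -]
Op 12: note_off(85): free voice 1 | voices=[- - -]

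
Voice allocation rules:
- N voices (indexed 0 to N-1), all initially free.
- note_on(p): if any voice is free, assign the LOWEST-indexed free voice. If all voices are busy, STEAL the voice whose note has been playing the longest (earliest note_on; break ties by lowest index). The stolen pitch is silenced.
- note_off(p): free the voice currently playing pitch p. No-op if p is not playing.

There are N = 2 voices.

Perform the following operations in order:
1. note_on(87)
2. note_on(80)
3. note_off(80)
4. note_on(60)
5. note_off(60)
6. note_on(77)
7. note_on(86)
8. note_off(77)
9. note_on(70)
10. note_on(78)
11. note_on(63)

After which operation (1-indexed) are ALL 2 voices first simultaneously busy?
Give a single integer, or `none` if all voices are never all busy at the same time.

Answer: 2

Derivation:
Op 1: note_on(87): voice 0 is free -> assigned | voices=[87 -]
Op 2: note_on(80): voice 1 is free -> assigned | voices=[87 80]
Op 3: note_off(80): free voice 1 | voices=[87 -]
Op 4: note_on(60): voice 1 is free -> assigned | voices=[87 60]
Op 5: note_off(60): free voice 1 | voices=[87 -]
Op 6: note_on(77): voice 1 is free -> assigned | voices=[87 77]
Op 7: note_on(86): all voices busy, STEAL voice 0 (pitch 87, oldest) -> assign | voices=[86 77]
Op 8: note_off(77): free voice 1 | voices=[86 -]
Op 9: note_on(70): voice 1 is free -> assigned | voices=[86 70]
Op 10: note_on(78): all voices busy, STEAL voice 0 (pitch 86, oldest) -> assign | voices=[78 70]
Op 11: note_on(63): all voices busy, STEAL voice 1 (pitch 70, oldest) -> assign | voices=[78 63]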